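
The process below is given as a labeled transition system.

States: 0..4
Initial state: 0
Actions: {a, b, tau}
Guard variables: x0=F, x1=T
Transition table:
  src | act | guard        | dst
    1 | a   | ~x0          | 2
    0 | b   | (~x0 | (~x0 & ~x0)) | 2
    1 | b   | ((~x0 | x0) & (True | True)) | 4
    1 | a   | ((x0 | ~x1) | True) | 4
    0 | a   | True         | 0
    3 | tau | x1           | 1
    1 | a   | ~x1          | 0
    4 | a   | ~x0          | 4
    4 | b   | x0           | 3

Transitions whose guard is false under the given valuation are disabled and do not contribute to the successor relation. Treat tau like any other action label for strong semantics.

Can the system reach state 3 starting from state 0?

Answer: UNREACHABLE

Trace:
Guard filter leaves 7 enabled edge(s).
L0 = {0}
L1 = {2}  cumulative {0,2}
R = {0,2}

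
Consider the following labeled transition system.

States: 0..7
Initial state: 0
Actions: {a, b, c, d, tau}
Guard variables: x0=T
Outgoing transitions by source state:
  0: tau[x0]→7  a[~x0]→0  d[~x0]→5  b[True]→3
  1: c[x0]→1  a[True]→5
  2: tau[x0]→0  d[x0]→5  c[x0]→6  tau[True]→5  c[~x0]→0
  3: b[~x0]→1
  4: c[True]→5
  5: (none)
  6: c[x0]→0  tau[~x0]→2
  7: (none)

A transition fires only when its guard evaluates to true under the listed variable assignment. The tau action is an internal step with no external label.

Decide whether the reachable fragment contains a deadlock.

Answer: DEADLOCK at state 3

Analysis:
Reachable = {0,3,7}
  0: b→3  tau→7  [2 exit(s)]
  3: ∅  [deadlock]
  7: ∅  [deadlock]
witness 3: b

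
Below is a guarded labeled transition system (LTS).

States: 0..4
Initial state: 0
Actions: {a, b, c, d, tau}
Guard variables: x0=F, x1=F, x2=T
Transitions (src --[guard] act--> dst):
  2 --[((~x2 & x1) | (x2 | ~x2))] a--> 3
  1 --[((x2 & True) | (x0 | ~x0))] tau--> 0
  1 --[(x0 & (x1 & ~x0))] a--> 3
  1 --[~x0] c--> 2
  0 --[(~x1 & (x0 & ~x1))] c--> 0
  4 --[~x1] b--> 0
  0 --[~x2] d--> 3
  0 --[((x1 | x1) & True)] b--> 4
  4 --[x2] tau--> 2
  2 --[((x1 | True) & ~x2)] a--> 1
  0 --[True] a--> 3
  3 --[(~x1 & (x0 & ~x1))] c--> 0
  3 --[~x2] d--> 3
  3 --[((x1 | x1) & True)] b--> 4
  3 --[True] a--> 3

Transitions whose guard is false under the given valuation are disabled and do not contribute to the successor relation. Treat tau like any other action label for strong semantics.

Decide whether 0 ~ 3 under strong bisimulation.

Refine partition for ~:
  P[0] = {{0,1,2,3,4}}
  P[1] = {{0,2,3},{1},{4}}
Fixed point at round 2; 3 class(es).
[0]={0,2,3}  [3]={0,2,3}

Answer: BISIMILAR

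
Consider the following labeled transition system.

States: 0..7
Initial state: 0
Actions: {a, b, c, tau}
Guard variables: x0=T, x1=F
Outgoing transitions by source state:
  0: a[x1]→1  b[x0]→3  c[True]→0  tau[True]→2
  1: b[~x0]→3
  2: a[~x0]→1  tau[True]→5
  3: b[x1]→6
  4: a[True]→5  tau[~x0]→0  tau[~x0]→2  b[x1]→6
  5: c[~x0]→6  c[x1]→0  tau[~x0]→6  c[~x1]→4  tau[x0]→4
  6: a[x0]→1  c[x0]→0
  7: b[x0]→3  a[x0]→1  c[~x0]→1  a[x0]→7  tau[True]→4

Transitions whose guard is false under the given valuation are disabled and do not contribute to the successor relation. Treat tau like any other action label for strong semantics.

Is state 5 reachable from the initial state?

13 transition(s) survive guard evaluation.
depth 0: {0}
depth 1: {2,3}  total {0,2,3}
depth 2: {5}  total {0,2,3,5}
depth 3: {4}  total {0,2,3,4,5}
Reach set: {0,2,3,4,5}
witness 5: tau·tau

Answer: REACHABLE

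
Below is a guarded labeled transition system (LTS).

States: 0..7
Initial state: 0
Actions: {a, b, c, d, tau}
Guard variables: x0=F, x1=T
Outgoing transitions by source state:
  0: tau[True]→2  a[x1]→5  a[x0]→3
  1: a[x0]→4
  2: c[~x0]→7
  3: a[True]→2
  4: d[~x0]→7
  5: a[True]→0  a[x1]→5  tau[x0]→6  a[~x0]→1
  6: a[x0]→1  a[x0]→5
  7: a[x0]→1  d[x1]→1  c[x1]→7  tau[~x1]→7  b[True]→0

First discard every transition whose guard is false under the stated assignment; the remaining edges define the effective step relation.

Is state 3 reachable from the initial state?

Answer: UNREACHABLE

Trace:
11 transition(s) survive guard evaluation.
depth 0: {0}
depth 1: {2,5}  cumulative {0,2,5}
depth 2: {1,7}  cumulative {0,1,2,5,7}
Reach set: {0,1,2,5,7}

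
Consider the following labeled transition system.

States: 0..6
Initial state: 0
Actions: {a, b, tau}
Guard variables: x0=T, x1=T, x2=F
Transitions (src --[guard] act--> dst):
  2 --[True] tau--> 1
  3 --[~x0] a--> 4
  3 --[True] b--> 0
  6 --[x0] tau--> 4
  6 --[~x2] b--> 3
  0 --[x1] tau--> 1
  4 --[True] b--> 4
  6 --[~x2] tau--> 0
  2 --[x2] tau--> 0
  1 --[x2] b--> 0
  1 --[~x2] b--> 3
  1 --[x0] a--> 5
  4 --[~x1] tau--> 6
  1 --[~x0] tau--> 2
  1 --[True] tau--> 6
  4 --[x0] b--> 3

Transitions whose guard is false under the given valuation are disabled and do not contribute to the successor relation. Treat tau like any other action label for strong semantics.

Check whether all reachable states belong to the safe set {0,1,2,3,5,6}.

Inv-set: {0,1,2,3,5,6}
Reachable = {0,1,3,4,5,6}
  0: ok
  1: ok
  3: ok
  4: VIOLATES
  5: ok
  6: ok
witness against invariant: tau·tau·tau → 4

Answer: INVARIANT VIOLATED at state 4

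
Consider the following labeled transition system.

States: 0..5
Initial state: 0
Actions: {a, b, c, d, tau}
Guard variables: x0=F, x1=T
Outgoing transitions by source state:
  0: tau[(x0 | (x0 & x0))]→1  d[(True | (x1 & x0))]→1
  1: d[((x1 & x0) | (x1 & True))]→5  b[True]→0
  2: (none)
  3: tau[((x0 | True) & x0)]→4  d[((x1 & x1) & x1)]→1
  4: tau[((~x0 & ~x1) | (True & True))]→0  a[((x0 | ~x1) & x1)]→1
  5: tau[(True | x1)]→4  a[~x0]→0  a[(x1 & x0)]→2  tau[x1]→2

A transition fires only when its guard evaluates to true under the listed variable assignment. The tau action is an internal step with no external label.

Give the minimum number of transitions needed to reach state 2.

BFS to 2:
  Layer 0: {0}
  Layer 1: {1}
  Layer 2: {5}
  Layer 3: {2,4}
2 enters at depth 3; path d·d·tau

Answer: 3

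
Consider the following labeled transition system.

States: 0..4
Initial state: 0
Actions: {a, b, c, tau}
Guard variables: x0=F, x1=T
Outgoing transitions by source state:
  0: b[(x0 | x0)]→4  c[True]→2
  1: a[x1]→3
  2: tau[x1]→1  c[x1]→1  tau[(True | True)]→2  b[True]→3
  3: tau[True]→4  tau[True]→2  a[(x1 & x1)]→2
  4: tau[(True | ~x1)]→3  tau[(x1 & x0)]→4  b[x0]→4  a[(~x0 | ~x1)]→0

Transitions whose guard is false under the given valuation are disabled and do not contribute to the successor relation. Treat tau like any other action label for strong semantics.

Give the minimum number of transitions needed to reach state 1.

BFS to 1:
  depth 0: {0}
  depth 1: {2}
  depth 2: {1,3}
1 enters at depth 2; path c·c

Answer: 2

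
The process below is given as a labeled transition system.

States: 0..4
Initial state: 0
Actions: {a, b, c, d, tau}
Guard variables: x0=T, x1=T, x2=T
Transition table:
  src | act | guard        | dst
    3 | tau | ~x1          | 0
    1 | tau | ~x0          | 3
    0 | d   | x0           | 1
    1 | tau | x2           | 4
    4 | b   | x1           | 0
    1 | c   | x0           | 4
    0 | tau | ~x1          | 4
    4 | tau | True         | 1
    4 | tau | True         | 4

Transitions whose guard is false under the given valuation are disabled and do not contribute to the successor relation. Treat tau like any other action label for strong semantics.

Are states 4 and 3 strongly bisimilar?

Bisimulation quotient by refinement:
  P[0] = {{0,1,2,3,4}}
  P[1] = {{0},{1},{2,3},{4}}
stable after 2 split(s): 4 block(s)
[4]={4}  [3]={2,3}

Answer: NOT BISIMILAR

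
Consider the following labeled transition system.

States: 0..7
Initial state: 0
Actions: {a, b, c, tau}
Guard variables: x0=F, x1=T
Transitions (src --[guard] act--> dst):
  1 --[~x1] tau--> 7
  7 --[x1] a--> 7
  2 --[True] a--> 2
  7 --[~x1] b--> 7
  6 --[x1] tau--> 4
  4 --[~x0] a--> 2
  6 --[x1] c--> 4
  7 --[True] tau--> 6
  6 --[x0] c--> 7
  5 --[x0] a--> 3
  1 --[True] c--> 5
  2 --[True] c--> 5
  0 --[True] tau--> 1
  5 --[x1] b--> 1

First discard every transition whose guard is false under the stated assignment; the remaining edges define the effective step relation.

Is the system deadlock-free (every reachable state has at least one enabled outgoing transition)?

R = {0,1,5}
  0: tau→1  [1 exit(s)]
  1: c→5  [1 exit(s)]
  5: b→1  [1 exit(s)]

Answer: DEADLOCK-FREE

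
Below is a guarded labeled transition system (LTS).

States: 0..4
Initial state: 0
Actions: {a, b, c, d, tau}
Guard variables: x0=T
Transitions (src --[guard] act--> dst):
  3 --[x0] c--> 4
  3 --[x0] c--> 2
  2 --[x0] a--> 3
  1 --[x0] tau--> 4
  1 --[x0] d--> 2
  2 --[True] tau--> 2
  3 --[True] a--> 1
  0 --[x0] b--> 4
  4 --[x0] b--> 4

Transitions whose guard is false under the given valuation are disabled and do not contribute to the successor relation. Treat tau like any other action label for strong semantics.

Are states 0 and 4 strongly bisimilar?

Bisimulation quotient by refinement:
  round 0: {{0,1,2,3,4}}
  round 1: {{0,4},{1},{2},{3}}
4 equivalence class(es) (converged in 2)
class of 0: {0,4}; class of 4: {0,4}

Answer: BISIMILAR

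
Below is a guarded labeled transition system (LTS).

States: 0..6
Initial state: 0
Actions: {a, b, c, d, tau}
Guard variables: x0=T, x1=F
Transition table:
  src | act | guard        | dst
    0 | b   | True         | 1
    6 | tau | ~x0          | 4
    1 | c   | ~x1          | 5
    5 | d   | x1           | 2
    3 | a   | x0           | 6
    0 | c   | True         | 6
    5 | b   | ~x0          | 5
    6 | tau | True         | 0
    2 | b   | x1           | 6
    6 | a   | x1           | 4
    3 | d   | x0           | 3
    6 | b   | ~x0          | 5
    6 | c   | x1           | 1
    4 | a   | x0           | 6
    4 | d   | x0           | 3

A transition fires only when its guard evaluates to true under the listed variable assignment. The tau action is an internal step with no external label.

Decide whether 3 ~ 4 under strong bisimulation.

Answer: BISIMILAR

Working:
Refine partition for ~:
  π0 = {{0,1,2,3,4,5,6}}
  π1 = {{0},{1},{2,5},{3,4},{6}}
Fixed point at round 2; 5 class(es).
class of 3: {3,4}; class of 4: {3,4}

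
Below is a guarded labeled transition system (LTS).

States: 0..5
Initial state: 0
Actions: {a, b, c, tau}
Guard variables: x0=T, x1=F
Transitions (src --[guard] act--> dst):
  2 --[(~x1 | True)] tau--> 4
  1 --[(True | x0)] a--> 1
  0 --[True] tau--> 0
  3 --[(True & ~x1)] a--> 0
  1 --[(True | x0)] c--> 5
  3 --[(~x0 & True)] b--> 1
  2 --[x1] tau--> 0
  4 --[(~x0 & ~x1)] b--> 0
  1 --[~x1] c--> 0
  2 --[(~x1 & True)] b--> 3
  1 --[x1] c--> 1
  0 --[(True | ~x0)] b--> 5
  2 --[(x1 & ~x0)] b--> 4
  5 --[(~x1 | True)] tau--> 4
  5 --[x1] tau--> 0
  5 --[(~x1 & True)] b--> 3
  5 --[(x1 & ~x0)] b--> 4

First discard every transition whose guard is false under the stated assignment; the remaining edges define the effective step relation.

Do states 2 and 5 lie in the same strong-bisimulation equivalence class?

Compute ~ classes (split until stable):
  π0 = {{0,1,2,3,4,5}}
  π1 = {{0,2,5},{1},{3},{4}}
  π2 = {{0},{1},{2,5},{3},{4}}
Fixed point at round 3; 5 class(es).
class of 2: {2,5}; class of 5: {2,5}

Answer: BISIMILAR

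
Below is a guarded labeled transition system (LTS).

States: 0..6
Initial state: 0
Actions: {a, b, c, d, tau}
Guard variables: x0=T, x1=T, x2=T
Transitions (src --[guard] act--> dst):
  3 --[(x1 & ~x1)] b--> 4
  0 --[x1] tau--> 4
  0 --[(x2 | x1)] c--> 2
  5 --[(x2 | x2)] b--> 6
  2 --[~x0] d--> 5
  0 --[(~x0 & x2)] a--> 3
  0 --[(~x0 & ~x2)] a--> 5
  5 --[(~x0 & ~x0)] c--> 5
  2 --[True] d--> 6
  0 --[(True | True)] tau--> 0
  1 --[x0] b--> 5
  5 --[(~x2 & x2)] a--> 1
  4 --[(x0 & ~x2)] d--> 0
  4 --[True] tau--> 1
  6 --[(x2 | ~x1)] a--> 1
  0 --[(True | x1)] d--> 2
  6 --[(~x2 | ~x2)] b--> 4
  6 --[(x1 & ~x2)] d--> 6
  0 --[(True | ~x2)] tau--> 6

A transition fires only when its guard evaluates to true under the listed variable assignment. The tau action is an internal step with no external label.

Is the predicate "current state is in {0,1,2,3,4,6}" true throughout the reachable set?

Answer: INVARIANT VIOLATED at state 5

Analysis:
Allowed set {0,1,2,3,4,6}
R = {0,1,2,4,5,6}
  0: ✓
  1: ✓
  2: ✓
  4: ✓
  5: ✗ unsafe
  6: ✓
witness against invariant: tau·tau·b → 5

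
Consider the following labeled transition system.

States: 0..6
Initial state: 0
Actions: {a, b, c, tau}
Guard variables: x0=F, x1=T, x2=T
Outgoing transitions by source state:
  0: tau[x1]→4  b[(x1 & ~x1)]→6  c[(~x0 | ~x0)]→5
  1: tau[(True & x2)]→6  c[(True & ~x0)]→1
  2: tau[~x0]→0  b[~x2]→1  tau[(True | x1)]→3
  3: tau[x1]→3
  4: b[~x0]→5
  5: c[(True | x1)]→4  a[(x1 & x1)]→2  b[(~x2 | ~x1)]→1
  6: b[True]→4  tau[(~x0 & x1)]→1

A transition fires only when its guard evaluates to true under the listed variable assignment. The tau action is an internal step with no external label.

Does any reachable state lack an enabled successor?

R = {0,2,3,4,5}
  0: c→5  tau→4  [2 out]
  2: tau→0  tau→3  [2 out]
  3: tau→3  [1 out]
  4: b→5  [1 out]
  5: a→2  c→4  [2 out]

Answer: DEADLOCK-FREE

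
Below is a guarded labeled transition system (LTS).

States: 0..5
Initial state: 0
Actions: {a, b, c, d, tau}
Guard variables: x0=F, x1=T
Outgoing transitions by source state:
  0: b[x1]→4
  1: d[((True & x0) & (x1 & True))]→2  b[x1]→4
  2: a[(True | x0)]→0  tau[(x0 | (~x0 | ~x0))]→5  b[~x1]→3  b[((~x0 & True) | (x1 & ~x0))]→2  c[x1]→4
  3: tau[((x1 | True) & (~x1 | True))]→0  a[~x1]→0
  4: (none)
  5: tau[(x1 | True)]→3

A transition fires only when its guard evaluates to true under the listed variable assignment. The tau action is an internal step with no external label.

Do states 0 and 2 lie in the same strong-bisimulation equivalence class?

Bisimulation quotient by refinement:
  round 0: {{0,1,2,3,4,5}}
  round 1: {{0,1},{2},{3,5},{4}}
  round 2: {{0,1},{2},{3},{4},{5}}
5 equivalence class(es) (converged in 3)
class of 0: {0,1}; class of 2: {2}

Answer: NOT BISIMILAR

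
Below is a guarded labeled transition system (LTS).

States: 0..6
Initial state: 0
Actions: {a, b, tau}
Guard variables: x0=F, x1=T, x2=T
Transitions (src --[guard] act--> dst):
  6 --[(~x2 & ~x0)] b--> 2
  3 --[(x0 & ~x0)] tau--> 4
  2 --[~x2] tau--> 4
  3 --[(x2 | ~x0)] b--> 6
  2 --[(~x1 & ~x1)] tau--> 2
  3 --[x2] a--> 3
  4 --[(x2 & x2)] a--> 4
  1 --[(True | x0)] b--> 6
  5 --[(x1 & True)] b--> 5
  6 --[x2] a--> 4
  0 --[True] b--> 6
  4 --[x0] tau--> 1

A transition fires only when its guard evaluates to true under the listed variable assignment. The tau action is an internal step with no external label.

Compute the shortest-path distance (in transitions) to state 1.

Answer: UNREACHABLE

Analysis:
BFS to 1:
  depth 0: {0}
  depth 1: {6}
  depth 2: {4}
1 never appears.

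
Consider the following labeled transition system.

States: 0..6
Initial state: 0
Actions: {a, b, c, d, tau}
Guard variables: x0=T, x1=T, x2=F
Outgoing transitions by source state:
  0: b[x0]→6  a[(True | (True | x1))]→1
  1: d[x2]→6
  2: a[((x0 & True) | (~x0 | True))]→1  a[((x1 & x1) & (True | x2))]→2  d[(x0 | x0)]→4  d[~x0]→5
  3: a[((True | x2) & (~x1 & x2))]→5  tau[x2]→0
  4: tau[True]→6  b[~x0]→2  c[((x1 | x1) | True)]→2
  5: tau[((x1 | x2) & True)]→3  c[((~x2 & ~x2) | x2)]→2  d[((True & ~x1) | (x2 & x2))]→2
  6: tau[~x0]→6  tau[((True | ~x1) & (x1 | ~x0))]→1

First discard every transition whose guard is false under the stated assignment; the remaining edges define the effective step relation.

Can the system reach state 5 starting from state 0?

Answer: UNREACHABLE

Trace:
Guard filter leaves 10 enabled edge(s).
L0 = {0}
L1 = {1,6}  cumulative {0,1,6}
R = {0,1,6}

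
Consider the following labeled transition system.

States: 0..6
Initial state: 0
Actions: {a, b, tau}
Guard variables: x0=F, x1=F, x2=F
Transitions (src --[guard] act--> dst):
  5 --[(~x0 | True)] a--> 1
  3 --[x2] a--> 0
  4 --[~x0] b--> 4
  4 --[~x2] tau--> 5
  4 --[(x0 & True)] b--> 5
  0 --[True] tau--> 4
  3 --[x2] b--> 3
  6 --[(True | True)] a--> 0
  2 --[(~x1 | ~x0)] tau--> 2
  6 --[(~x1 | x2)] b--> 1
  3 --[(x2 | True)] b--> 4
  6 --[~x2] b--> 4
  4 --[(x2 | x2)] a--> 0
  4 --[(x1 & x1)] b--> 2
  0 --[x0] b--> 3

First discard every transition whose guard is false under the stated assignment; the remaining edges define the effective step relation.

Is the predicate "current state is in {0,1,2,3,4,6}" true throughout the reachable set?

Answer: INVARIANT VIOLATED at state 5

Analysis:
Inv-set: {0,1,2,3,4,6}
Reachable = {0,1,4,5}
  0: safe
  1: safe
  4: safe
  5: VIOLATES
reach 5 via tau·tau — violates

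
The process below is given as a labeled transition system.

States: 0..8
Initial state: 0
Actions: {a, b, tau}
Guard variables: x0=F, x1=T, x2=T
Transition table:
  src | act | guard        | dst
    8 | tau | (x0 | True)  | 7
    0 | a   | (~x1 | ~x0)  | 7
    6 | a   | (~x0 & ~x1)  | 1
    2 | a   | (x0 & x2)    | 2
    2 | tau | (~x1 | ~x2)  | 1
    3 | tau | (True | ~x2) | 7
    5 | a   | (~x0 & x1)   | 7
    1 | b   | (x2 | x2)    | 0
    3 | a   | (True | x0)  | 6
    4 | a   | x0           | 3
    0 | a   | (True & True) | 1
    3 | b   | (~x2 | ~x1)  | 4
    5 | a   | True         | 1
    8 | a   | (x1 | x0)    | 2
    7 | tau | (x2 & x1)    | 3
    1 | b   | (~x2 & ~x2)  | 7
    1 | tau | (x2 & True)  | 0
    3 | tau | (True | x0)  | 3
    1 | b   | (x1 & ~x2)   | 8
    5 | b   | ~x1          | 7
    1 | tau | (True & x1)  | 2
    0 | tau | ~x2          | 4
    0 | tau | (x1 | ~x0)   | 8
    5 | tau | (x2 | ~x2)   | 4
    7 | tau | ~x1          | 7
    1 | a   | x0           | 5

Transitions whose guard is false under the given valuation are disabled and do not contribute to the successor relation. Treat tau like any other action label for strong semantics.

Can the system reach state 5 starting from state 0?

Answer: UNREACHABLE

Trace:
15 transition(s) survive guard evaluation.
Layer 0: {0}
Layer 1: {1,7,8}  now seen {0,1,7,8}
Layer 2: {2,3}  now seen {0,1,2,3,7,8}
Layer 3: {6}  now seen {0,1,2,3,6,7,8}
Reachable = {0,1,2,3,6,7,8}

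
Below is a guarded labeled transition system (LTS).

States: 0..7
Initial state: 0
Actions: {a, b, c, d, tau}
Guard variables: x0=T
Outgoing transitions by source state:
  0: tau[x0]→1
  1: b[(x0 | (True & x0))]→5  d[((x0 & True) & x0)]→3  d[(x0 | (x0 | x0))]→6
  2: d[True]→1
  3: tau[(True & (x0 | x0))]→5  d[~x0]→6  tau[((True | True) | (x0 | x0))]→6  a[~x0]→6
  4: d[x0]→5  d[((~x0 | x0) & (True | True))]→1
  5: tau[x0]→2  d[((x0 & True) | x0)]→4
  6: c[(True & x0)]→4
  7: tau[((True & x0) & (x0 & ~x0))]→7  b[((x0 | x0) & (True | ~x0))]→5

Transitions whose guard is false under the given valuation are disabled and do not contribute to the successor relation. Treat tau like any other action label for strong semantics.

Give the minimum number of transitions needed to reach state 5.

Layered search for 5:
  depth 0: {0}
  depth 1: {1}
  depth 2: {3,5,6}
5 enters at depth 2; path tau·b

Answer: 2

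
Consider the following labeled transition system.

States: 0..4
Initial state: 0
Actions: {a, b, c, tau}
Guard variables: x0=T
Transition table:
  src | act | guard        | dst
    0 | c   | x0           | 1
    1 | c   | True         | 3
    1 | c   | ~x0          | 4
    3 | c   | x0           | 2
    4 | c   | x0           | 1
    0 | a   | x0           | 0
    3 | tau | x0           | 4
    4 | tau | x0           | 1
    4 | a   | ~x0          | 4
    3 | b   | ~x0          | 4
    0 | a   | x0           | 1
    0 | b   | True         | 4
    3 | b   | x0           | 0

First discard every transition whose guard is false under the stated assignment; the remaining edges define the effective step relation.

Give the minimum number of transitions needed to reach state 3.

Layered search for 3:
  L0 = {0}
  L1 = {1,4}
  L2 = {3}
depth(3)=2, e.g. a·c

Answer: 2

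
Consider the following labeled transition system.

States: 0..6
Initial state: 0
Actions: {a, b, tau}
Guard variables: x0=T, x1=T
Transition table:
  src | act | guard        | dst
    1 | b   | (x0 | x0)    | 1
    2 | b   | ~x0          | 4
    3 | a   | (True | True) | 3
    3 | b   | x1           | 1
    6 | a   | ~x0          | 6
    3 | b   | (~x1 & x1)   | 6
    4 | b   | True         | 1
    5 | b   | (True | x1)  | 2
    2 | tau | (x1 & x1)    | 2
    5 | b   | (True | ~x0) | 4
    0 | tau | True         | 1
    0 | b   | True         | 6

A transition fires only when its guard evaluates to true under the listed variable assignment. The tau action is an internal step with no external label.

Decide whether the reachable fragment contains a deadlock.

Answer: DEADLOCK at state 6

Trace:
Reach set: {0,1,6}
  0: b→6  tau→1  [2 out]
  1: b→1  [1 out]
  6: ∅  [STUCK]
trace reaching 6: b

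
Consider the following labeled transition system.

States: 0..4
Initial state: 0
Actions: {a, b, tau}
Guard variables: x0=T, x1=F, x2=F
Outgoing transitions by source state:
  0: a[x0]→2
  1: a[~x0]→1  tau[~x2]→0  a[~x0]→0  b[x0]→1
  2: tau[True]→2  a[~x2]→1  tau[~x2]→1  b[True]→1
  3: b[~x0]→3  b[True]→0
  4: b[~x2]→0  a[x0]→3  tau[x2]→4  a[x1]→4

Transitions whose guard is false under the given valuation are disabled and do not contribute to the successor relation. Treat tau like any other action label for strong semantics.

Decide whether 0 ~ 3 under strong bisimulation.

Answer: NOT BISIMILAR

Trace:
Compute ~ classes (split until stable):
  round 0: {{0,1,2,3,4}}
  round 1: {{0},{1},{2},{3},{4}}
5 equivalence class(es) (converged in 2)
0∈{0}, 3∈{3}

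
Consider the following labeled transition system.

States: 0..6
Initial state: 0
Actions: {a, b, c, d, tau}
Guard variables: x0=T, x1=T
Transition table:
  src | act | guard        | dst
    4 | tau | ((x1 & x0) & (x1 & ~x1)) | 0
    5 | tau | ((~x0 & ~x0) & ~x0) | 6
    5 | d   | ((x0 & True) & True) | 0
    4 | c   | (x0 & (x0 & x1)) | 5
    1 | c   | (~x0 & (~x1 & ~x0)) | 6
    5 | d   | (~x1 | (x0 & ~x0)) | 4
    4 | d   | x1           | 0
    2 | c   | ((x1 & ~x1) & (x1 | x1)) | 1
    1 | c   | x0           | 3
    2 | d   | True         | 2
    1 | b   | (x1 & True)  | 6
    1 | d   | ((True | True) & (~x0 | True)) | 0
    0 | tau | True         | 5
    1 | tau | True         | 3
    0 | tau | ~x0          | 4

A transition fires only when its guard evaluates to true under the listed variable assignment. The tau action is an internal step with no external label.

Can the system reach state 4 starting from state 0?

Guard filter leaves 9 enabled edge(s).
depth 0: {0}
depth 1: {5}  now seen {0,5}
Reachable = {0,5}

Answer: UNREACHABLE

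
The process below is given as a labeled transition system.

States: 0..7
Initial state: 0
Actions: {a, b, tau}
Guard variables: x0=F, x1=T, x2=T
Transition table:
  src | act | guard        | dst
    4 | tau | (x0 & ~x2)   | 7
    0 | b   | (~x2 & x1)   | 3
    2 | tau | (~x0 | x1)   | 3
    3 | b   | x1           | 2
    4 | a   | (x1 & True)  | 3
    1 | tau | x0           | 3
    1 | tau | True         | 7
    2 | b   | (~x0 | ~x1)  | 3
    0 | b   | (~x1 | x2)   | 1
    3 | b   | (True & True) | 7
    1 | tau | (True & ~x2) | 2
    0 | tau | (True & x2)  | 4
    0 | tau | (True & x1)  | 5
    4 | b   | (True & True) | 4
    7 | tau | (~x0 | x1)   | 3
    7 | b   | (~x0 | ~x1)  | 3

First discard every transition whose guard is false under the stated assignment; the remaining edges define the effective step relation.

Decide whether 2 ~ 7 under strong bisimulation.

Bisimulation quotient by refinement:
  P[0] = {{0,1,2,3,4,5,6,7}}
  P[1] = {{0,2,7},{1},{3},{4},{5,6}}
  P[2] = {{0},{1},{2,7},{3},{4},{5,6}}
stable after 3 split(s): 6 block(s)
2∈{2,7}, 7∈{2,7}

Answer: BISIMILAR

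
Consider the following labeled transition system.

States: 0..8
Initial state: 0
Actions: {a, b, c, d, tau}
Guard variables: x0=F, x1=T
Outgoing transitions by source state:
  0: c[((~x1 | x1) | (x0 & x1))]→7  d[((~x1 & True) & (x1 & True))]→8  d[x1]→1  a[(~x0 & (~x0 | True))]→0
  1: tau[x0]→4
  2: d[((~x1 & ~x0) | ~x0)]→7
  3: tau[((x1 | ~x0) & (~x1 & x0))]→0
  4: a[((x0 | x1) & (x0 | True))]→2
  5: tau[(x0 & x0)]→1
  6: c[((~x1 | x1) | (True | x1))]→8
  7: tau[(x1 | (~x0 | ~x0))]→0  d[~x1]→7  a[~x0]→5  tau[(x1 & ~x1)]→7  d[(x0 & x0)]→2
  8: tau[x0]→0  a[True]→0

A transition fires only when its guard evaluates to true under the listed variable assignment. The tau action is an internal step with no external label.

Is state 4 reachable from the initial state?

After dropping false guards: 9 live edges.
L0 = {0}
L1 = {1,7}  total {0,1,7}
L2 = {5}  total {0,1,5,7}
Reachable = {0,1,5,7}

Answer: UNREACHABLE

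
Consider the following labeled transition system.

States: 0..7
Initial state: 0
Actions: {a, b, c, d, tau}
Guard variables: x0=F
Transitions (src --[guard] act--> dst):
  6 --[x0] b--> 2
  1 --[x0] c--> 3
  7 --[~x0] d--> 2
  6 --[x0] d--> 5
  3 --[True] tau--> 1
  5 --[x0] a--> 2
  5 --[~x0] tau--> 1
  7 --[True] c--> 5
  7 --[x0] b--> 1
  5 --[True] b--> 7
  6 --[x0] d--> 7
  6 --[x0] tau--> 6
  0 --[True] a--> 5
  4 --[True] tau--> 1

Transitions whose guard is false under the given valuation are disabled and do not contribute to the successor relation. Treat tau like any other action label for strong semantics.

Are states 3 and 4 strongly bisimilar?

Compute ~ classes (split until stable):
  π0 = {{0,1,2,3,4,5,6,7}}
  π1 = {{0},{1,2,6},{3,4},{5},{7}}
stable after 2 split(s): 5 block(s)
[3]={3,4}  [4]={3,4}

Answer: BISIMILAR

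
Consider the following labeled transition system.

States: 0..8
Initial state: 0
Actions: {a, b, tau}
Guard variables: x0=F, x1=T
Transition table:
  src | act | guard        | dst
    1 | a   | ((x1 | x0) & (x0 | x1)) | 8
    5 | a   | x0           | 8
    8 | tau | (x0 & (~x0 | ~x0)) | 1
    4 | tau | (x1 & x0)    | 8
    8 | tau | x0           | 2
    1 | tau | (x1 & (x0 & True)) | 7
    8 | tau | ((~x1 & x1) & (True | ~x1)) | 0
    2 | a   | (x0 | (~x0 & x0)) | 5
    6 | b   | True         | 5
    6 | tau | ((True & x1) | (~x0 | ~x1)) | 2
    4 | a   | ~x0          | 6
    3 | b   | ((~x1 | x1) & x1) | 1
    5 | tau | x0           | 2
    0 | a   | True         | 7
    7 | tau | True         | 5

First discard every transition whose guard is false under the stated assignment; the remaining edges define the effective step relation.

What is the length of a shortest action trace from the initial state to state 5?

Answer: 2

Working:
BFS to 5:
  Layer 0: {0}
  Layer 1: {7}
  Layer 2: {5}
depth(5)=2, e.g. a·tau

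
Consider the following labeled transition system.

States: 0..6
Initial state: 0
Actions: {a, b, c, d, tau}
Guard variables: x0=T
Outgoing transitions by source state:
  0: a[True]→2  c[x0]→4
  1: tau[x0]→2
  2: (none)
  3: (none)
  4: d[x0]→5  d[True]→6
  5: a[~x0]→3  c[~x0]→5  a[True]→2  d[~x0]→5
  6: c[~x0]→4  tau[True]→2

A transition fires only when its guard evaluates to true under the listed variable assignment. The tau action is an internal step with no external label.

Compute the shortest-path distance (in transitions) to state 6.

Answer: 2

Trace:
Layered search for 6:
  Layer 0: {0}
  Layer 1: {2,4}
  Layer 2: {5,6}
depth(6)=2, e.g. c·d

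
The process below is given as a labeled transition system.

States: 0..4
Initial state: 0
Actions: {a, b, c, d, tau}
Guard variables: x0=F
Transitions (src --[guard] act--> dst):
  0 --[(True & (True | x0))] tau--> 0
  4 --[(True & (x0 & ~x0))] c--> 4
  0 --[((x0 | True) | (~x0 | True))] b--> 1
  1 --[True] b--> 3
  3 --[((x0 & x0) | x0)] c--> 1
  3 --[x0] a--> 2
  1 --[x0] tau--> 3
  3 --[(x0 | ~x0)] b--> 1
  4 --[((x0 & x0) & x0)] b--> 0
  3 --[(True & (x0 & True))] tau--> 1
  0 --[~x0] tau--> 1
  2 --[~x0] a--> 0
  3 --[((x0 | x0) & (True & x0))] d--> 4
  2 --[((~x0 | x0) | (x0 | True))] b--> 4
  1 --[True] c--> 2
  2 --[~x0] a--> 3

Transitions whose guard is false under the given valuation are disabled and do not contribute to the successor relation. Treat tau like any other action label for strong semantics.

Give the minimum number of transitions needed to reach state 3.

BFS to 3:
  L0 = {0}
  L1 = {1}
  L2 = {2,3}
depth(3)=2, e.g. b·b

Answer: 2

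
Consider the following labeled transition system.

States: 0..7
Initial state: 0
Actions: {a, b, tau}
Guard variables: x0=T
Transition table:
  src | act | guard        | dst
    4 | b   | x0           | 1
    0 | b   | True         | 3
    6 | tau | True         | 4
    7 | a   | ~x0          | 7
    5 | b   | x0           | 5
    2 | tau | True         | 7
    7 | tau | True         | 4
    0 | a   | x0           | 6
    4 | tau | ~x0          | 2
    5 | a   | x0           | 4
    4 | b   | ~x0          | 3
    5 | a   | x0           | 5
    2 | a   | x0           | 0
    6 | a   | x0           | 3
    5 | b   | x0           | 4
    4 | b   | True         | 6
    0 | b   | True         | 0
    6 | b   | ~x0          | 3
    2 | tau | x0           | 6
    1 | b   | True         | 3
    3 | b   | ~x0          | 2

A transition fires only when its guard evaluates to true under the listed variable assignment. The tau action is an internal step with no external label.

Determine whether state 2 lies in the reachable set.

Answer: UNREACHABLE

Trace:
After dropping false guards: 16 live edges.
L0 = {0}
L1 = {3,6}  now seen {0,3,6}
L2 = {4}  now seen {0,3,4,6}
L3 = {1}  now seen {0,1,3,4,6}
Reach set: {0,1,3,4,6}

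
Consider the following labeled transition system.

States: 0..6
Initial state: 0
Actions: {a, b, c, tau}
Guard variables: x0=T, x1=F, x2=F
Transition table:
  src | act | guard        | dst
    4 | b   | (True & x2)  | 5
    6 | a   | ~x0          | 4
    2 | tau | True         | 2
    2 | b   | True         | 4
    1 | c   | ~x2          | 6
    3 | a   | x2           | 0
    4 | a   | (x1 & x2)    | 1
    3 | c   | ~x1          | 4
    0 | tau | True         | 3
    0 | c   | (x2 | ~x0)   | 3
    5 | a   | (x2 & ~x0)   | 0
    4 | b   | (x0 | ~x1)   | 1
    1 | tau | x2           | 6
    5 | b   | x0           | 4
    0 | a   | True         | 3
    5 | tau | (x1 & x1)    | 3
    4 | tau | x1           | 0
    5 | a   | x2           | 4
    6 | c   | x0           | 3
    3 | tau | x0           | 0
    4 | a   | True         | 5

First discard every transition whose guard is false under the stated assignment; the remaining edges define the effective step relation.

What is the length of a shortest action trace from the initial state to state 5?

Breadth-first toward 5:
  Layer 0: {0}
  Layer 1: {3}
  Layer 2: {4}
  Layer 3: {1,5}
first hit 5 at d=3 via a·c·a

Answer: 3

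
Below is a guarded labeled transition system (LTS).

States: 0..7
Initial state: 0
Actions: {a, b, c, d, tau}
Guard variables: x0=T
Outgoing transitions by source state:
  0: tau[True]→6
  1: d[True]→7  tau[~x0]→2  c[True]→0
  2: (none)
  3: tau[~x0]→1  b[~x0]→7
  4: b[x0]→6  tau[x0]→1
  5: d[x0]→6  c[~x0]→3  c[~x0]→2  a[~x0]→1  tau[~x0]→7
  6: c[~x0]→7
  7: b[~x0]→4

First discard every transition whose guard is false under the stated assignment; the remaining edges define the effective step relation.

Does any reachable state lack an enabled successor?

Answer: DEADLOCK at state 6

Analysis:
R = {0,6}
  0: tau→6  [1 exit(s)]
  6: ∅  [STUCK]
Path to 6: tau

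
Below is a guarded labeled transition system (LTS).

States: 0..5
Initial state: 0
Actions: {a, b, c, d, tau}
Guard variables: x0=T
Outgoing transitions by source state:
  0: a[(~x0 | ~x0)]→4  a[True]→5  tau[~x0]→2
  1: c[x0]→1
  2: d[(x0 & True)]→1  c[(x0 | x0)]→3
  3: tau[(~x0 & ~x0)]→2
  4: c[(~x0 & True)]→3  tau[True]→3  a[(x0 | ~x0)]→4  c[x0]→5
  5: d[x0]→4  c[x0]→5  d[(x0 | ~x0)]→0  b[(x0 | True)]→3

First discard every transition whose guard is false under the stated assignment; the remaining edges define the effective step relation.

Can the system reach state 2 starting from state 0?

After dropping false guards: 11 live edges.
L0 = {0}
L1 = {5}  now seen {0,5}
L2 = {3,4}  now seen {0,3,4,5}
Reach set: {0,3,4,5}

Answer: UNREACHABLE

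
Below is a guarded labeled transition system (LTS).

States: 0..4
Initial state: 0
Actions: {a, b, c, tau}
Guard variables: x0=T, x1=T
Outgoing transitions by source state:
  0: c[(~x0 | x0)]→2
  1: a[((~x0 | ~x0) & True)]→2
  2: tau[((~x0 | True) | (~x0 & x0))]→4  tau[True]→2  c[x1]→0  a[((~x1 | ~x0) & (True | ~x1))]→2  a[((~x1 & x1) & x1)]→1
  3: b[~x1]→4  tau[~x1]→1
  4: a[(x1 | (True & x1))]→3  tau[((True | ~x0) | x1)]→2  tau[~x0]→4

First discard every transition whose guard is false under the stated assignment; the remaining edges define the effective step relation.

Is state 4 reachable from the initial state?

Answer: REACHABLE

Working:
After dropping false guards: 6 live edges.
depth 0: {0}
depth 1: {2}  cumulative {0,2}
depth 2: {4}  cumulative {0,2,4}
depth 3: {3}  cumulative {0,2,3,4}
Reach set: {0,2,3,4}
trace reaching 4: c·tau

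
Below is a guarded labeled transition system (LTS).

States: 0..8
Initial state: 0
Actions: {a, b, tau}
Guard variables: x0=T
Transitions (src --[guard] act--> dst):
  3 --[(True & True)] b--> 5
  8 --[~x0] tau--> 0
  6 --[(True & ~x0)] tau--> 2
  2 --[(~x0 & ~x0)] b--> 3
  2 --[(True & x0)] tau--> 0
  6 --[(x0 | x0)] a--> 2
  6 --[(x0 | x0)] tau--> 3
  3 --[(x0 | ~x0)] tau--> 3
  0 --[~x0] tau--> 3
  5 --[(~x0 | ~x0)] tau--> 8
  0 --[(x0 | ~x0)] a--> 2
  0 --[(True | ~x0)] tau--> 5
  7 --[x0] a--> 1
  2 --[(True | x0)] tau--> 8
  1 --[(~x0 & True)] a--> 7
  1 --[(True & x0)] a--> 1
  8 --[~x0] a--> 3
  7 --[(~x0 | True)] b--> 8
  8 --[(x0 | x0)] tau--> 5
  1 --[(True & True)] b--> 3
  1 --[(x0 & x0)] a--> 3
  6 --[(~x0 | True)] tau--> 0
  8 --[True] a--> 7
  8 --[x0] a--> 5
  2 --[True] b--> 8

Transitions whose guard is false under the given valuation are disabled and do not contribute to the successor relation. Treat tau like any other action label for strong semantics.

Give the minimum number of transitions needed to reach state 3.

Layered search for 3:
  depth 0: {0}
  depth 1: {2,5}
  depth 2: {8}
  depth 3: {7}
  depth 4: {1}
  depth 5: {3}
first hit 3 at d=5 via a·b·a·a·a

Answer: 5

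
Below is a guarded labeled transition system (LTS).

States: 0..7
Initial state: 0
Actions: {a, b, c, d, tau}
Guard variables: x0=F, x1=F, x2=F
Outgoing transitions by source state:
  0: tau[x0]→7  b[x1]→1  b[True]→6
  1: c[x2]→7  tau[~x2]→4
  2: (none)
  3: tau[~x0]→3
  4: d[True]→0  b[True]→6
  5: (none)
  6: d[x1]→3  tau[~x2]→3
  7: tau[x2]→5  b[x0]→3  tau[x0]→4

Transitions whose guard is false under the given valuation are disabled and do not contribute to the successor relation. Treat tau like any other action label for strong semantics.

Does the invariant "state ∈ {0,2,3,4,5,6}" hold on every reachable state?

Answer: INVARIANT HOLDS

Trace:
Safe = {0,2,3,4,5,6}
R = {0,3,6}
  0: safe
  3: safe
  6: safe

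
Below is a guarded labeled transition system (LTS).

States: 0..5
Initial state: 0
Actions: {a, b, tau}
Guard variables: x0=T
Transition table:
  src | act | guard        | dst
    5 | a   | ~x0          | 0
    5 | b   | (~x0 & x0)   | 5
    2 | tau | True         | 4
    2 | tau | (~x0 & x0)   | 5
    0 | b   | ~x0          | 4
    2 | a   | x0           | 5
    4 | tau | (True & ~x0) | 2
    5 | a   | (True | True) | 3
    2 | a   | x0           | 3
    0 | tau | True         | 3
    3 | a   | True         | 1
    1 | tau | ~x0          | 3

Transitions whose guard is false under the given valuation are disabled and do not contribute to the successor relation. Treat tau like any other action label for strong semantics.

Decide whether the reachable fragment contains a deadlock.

Answer: DEADLOCK at state 1

Working:
R = {0,1,3}
  0: tau→3  [deg 1]
  1: ∅  [STUCK]
  3: a→1  [deg 1]
witness 1: tau·a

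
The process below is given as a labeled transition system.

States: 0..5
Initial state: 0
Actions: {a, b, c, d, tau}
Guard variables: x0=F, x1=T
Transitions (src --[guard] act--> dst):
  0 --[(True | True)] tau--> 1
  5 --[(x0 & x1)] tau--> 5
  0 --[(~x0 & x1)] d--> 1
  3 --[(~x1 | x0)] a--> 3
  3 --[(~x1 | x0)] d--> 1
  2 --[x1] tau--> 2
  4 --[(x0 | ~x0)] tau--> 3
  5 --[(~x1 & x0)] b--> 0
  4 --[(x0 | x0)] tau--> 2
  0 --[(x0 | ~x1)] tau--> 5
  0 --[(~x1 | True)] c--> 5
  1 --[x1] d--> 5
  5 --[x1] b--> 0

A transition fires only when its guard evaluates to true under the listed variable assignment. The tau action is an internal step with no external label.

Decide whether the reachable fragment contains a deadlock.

Reach set: {0,1,5}
  0: c→5  d→1  tau→1  [deg 3]
  1: d→5  [deg 1]
  5: b→0  [deg 1]

Answer: DEADLOCK-FREE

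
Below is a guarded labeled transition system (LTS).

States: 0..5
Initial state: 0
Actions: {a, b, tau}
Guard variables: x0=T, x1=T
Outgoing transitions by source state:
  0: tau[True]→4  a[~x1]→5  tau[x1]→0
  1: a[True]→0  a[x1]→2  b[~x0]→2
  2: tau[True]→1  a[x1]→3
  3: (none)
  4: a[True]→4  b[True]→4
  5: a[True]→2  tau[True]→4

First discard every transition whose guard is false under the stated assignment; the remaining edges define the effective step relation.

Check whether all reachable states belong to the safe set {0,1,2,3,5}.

Answer: INVARIANT VIOLATED at state 4

Analysis:
Allowed set {0,1,2,3,5}
Reachable = {0,4}
  0: safe
  4: VIOLATES
reach 4 via tau — violates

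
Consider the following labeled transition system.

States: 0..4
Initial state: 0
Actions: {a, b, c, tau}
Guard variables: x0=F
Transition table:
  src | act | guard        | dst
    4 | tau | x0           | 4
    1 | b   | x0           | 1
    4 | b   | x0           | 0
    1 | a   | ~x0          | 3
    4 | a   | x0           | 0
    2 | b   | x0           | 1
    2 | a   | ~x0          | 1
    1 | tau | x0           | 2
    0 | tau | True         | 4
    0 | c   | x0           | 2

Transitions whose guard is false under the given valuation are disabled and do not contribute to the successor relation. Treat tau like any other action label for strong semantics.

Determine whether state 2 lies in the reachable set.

Answer: UNREACHABLE

Trace:
3 transition(s) survive guard evaluation.
L0 = {0}
L1 = {4}  cumulative {0,4}
Reachable = {0,4}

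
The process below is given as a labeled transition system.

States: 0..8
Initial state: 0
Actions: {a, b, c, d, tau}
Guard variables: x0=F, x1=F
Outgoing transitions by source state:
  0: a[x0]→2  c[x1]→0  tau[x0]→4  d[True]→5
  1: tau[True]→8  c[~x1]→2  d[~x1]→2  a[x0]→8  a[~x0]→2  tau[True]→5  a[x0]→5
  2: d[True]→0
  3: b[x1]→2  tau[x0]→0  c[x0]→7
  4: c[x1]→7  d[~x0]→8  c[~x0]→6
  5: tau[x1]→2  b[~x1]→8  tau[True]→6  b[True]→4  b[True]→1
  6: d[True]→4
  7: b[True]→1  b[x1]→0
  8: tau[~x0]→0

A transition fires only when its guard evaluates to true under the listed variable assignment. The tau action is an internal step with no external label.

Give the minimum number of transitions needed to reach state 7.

Answer: UNREACHABLE

Working:
Breadth-first toward 7:
  depth 0: {0}
  depth 1: {5}
  depth 2: {1,4,6,8}
  depth 3: {2}
7 never appears.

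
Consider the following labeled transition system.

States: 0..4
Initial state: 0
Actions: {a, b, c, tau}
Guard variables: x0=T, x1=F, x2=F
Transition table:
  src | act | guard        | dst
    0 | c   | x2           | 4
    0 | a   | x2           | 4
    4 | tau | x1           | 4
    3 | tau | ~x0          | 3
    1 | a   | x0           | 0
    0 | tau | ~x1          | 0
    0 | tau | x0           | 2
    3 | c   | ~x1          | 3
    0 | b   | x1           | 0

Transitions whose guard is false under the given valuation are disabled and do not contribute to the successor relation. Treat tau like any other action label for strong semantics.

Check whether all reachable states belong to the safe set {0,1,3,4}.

Inv-set: {0,1,3,4}
Reach set: {0,2}
  0: safe
  2: VIOLATES
reach 2 via tau — violates

Answer: INVARIANT VIOLATED at state 2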